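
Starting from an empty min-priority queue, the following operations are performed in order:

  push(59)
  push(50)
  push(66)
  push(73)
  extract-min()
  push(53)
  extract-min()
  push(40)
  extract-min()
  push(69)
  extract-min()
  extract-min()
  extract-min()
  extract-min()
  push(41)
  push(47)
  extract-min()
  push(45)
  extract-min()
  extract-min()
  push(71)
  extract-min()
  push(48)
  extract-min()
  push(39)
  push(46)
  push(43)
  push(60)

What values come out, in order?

50, 53, 40, 59, 66, 69, 73, 41, 45, 47, 71, 48

insert 59 → {59}
insert 50 → {50, 59}
insert 66 → {50, 59, 66}
insert 73 → {50, 59, 66, 73}
extract-min → 50; now {59, 66, 73}
insert 53 → {53, 59, 66, 73}
extract-min → 53; now {59, 66, 73}
insert 40 → {40, 59, 66, 73}
extract-min → 40; now {59, 66, 73}
insert 69 → {59, 66, 69, 73}
extract-min → 59; now {66, 69, 73}
extract-min → 66; now {69, 73}
extract-min → 69; now {73}
extract-min → 73; now {}
insert 41 → {41}
insert 47 → {41, 47}
extract-min → 41; now {47}
insert 45 → {45, 47}
extract-min → 45; now {47}
extract-min → 47; now {}
insert 71 → {71}
extract-min → 71; now {}
insert 48 → {48}
extract-min → 48; now {}
insert 39 → {39}
insert 46 → {39, 46}
insert 43 → {39, 43, 46}
insert 60 → {39, 43, 46, 60}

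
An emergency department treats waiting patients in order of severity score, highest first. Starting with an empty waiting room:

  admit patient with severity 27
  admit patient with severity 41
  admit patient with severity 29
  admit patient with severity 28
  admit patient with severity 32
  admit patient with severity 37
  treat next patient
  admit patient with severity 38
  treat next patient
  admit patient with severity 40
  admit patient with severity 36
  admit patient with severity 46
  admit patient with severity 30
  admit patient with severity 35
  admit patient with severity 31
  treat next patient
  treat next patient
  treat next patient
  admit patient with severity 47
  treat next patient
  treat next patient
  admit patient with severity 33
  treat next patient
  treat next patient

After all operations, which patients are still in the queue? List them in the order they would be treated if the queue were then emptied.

32, 31, 30, 29, 28, 27

insert 27 → {27}
insert 41 → {41, 27}
insert 29 → {41, 29, 27}
insert 28 → {41, 29, 28, 27}
insert 32 → {41, 32, 29, 28, 27}
insert 37 → {41, 37, 32, 29, 28, 27}
treat next patient → 41; now {37, 32, 29, 28, 27}
insert 38 → {38, 37, 32, 29, 28, 27}
treat next patient → 38; now {37, 32, 29, 28, 27}
insert 40 → {40, 37, 32, 29, 28, 27}
insert 36 → {40, 37, 36, 32, 29, 28, 27}
insert 46 → {46, 40, 37, 36, 32, 29, 28, 27}
insert 30 → {46, 40, 37, 36, 32, 30, 29, 28, 27}
insert 35 → {46, 40, 37, 36, 35, 32, 30, 29, 28, 27}
insert 31 → {46, 40, 37, 36, 35, 32, 31, 30, 29, 28, 27}
treat next patient → 46; now {40, 37, 36, 35, 32, 31, 30, 29, 28, 27}
treat next patient → 40; now {37, 36, 35, 32, 31, 30, 29, 28, 27}
treat next patient → 37; now {36, 35, 32, 31, 30, 29, 28, 27}
insert 47 → {47, 36, 35, 32, 31, 30, 29, 28, 27}
treat next patient → 47; now {36, 35, 32, 31, 30, 29, 28, 27}
treat next patient → 36; now {35, 32, 31, 30, 29, 28, 27}
insert 33 → {35, 33, 32, 31, 30, 29, 28, 27}
treat next patient → 35; now {33, 32, 31, 30, 29, 28, 27}
treat next patient → 33; now {32, 31, 30, 29, 28, 27}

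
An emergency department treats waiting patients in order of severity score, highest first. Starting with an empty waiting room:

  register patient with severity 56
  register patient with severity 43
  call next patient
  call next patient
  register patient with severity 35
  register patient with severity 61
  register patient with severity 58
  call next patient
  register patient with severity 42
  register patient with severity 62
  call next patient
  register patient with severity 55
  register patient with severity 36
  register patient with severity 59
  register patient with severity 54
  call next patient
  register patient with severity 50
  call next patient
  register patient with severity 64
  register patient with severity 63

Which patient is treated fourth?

62

insert 56 → {56}
insert 43 → {56, 43}
call next patient → 56; now {43}
call next patient → 43; now {}
insert 35 → {35}
insert 61 → {61, 35}
insert 58 → {61, 58, 35}
call next patient → 61; now {58, 35}
insert 42 → {58, 42, 35}
insert 62 → {62, 58, 42, 35}
call next patient → 62; now {58, 42, 35}
insert 55 → {58, 55, 42, 35}
insert 36 → {58, 55, 42, 36, 35}
insert 59 → {59, 58, 55, 42, 36, 35}
insert 54 → {59, 58, 55, 54, 42, 36, 35}
call next patient → 59; now {58, 55, 54, 42, 36, 35}
insert 50 → {58, 55, 54, 50, 42, 36, 35}
call next patient → 58; now {55, 54, 50, 42, 36, 35}
insert 64 → {64, 55, 54, 50, 42, 36, 35}
insert 63 → {64, 63, 55, 54, 50, 42, 36, 35}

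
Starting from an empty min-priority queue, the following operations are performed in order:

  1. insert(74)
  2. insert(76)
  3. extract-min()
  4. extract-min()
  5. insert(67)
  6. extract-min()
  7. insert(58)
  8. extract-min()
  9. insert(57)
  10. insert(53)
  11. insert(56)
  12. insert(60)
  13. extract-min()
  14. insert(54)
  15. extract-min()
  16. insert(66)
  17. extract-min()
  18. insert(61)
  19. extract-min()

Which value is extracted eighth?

57

insert 74 → {74}
insert 76 → {74, 76}
extract-min → 74; now {76}
extract-min → 76; now {}
insert 67 → {67}
extract-min → 67; now {}
insert 58 → {58}
extract-min → 58; now {}
insert 57 → {57}
insert 53 → {53, 57}
insert 56 → {53, 56, 57}
insert 60 → {53, 56, 57, 60}
extract-min → 53; now {56, 57, 60}
insert 54 → {54, 56, 57, 60}
extract-min → 54; now {56, 57, 60}
insert 66 → {56, 57, 60, 66}
extract-min → 56; now {57, 60, 66}
insert 61 → {57, 60, 61, 66}
extract-min → 57; now {60, 61, 66}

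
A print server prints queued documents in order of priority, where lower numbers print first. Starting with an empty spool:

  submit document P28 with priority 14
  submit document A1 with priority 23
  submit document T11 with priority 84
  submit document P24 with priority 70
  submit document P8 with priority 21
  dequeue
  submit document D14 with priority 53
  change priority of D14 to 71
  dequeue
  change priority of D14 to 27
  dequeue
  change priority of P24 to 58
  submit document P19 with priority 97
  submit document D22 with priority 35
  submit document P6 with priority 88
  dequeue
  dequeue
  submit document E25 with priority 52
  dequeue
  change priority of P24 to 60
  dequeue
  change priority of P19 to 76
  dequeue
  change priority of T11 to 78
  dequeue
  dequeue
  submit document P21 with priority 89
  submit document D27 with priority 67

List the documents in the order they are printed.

[P28, P8, A1, D14, D22, E25, P24, P19, T11, P6]

add P28 (priority 14) → {P28:14}
add A1 (priority 23) → {P28:14, A1:23}
add T11 (priority 84) → {P28:14, A1:23, T11:84}
add P24 (priority 70) → {P28:14, A1:23, P24:70, T11:84}
add P8 (priority 21) → {P28:14, P8:21, A1:23, P24:70, T11:84}
dequeue → P28; now {P8:21, A1:23, P24:70, T11:84}
add D14 (priority 53) → {P8:21, A1:23, D14:53, P24:70, T11:84}
update D14 to priority 71 → {P8:21, A1:23, P24:70, D14:71, T11:84}
dequeue → P8; now {A1:23, P24:70, D14:71, T11:84}
update D14 to priority 27 → {A1:23, D14:27, P24:70, T11:84}
dequeue → A1; now {D14:27, P24:70, T11:84}
update P24 to priority 58 → {D14:27, P24:58, T11:84}
add P19 (priority 97) → {D14:27, P24:58, T11:84, P19:97}
add D22 (priority 35) → {D14:27, D22:35, P24:58, T11:84, P19:97}
add P6 (priority 88) → {D14:27, D22:35, P24:58, T11:84, P6:88, P19:97}
dequeue → D14; now {D22:35, P24:58, T11:84, P6:88, P19:97}
dequeue → D22; now {P24:58, T11:84, P6:88, P19:97}
add E25 (priority 52) → {E25:52, P24:58, T11:84, P6:88, P19:97}
dequeue → E25; now {P24:58, T11:84, P6:88, P19:97}
update P24 to priority 60 → {P24:60, T11:84, P6:88, P19:97}
dequeue → P24; now {T11:84, P6:88, P19:97}
update P19 to priority 76 → {P19:76, T11:84, P6:88}
dequeue → P19; now {T11:84, P6:88}
update T11 to priority 78 → {T11:78, P6:88}
dequeue → T11; now {P6:88}
dequeue → P6; now {}
add P21 (priority 89) → {P21:89}
add D27 (priority 67) → {D27:67, P21:89}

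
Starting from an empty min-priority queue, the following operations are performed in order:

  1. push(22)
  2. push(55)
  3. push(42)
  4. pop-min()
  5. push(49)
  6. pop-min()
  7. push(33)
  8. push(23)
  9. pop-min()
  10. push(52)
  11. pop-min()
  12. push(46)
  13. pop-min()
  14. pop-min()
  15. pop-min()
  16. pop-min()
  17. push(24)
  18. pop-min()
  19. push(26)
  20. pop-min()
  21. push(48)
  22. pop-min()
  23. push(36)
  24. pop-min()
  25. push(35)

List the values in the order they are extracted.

insert 22 → {22}
insert 55 → {22, 55}
insert 42 → {22, 42, 55}
pop-min → 22; now {42, 55}
insert 49 → {42, 49, 55}
pop-min → 42; now {49, 55}
insert 33 → {33, 49, 55}
insert 23 → {23, 33, 49, 55}
pop-min → 23; now {33, 49, 55}
insert 52 → {33, 49, 52, 55}
pop-min → 33; now {49, 52, 55}
insert 46 → {46, 49, 52, 55}
pop-min → 46; now {49, 52, 55}
pop-min → 49; now {52, 55}
pop-min → 52; now {55}
pop-min → 55; now {}
insert 24 → {24}
pop-min → 24; now {}
insert 26 → {26}
pop-min → 26; now {}
insert 48 → {48}
pop-min → 48; now {}
insert 36 → {36}
pop-min → 36; now {}
insert 35 → {35}

22, 42, 23, 33, 46, 49, 52, 55, 24, 26, 48, 36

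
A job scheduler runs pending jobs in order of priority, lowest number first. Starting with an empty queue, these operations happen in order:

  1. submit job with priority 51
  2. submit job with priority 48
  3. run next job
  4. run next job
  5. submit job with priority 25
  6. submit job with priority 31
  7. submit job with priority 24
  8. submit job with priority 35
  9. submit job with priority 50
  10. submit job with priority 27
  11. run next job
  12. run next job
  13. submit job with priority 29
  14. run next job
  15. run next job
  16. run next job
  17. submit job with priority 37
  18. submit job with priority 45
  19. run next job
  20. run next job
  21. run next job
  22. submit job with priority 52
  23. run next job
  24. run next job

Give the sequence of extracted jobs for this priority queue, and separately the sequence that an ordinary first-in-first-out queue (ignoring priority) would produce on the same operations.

priority queue: [48, 51, 24, 25, 27, 29, 31, 35, 37, 45, 50, 52]; FIFO queue: 51 → 48 → 25 → 31 → 24 → 35 → 50 → 27 → 29 → 37 → 45 → 52

insert 51 → {51}
insert 48 → {48, 51}
run next job → 48; now {51}
run next job → 51; now {}
insert 25 → {25}
insert 31 → {25, 31}
insert 24 → {24, 25, 31}
insert 35 → {24, 25, 31, 35}
insert 50 → {24, 25, 31, 35, 50}
insert 27 → {24, 25, 27, 31, 35, 50}
run next job → 24; now {25, 27, 31, 35, 50}
run next job → 25; now {27, 31, 35, 50}
insert 29 → {27, 29, 31, 35, 50}
run next job → 27; now {29, 31, 35, 50}
run next job → 29; now {31, 35, 50}
run next job → 31; now {35, 50}
insert 37 → {35, 37, 50}
insert 45 → {35, 37, 45, 50}
run next job → 35; now {37, 45, 50}
run next job → 37; now {45, 50}
run next job → 45; now {50}
insert 52 → {50, 52}
run next job → 50; now {52}
run next job → 52; now {}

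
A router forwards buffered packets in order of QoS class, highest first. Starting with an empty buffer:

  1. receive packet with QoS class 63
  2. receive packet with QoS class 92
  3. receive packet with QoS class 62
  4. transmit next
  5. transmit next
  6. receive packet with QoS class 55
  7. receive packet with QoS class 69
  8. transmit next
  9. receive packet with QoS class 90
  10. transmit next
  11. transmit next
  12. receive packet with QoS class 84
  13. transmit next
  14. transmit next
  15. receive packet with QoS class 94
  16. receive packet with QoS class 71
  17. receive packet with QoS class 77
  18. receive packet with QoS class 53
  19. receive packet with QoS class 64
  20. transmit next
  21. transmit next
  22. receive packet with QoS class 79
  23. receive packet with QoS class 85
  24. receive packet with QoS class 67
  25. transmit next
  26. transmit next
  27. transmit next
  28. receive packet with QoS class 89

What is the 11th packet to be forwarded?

79

insert 63 → {63}
insert 92 → {92, 63}
insert 62 → {92, 63, 62}
transmit next → 92; now {63, 62}
transmit next → 63; now {62}
insert 55 → {62, 55}
insert 69 → {69, 62, 55}
transmit next → 69; now {62, 55}
insert 90 → {90, 62, 55}
transmit next → 90; now {62, 55}
transmit next → 62; now {55}
insert 84 → {84, 55}
transmit next → 84; now {55}
transmit next → 55; now {}
insert 94 → {94}
insert 71 → {94, 71}
insert 77 → {94, 77, 71}
insert 53 → {94, 77, 71, 53}
insert 64 → {94, 77, 71, 64, 53}
transmit next → 94; now {77, 71, 64, 53}
transmit next → 77; now {71, 64, 53}
insert 79 → {79, 71, 64, 53}
insert 85 → {85, 79, 71, 64, 53}
insert 67 → {85, 79, 71, 67, 64, 53}
transmit next → 85; now {79, 71, 67, 64, 53}
transmit next → 79; now {71, 67, 64, 53}
transmit next → 71; now {67, 64, 53}
insert 89 → {89, 67, 64, 53}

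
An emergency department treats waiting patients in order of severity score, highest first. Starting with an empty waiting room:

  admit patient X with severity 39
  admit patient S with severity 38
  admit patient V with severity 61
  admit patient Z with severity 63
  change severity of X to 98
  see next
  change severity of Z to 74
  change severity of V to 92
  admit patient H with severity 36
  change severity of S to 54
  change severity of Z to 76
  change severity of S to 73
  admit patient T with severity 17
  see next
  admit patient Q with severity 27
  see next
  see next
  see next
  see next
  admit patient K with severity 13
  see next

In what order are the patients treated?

add X (severity 39) → {X:39}
add S (severity 38) → {X:39, S:38}
add V (severity 61) → {V:61, X:39, S:38}
add Z (severity 63) → {Z:63, V:61, X:39, S:38}
update X to severity 98 → {X:98, Z:63, V:61, S:38}
see next → X; now {Z:63, V:61, S:38}
update Z to severity 74 → {Z:74, V:61, S:38}
update V to severity 92 → {V:92, Z:74, S:38}
add H (severity 36) → {V:92, Z:74, S:38, H:36}
update S to severity 54 → {V:92, Z:74, S:54, H:36}
update Z to severity 76 → {V:92, Z:76, S:54, H:36}
update S to severity 73 → {V:92, Z:76, S:73, H:36}
add T (severity 17) → {V:92, Z:76, S:73, H:36, T:17}
see next → V; now {Z:76, S:73, H:36, T:17}
add Q (severity 27) → {Z:76, S:73, H:36, Q:27, T:17}
see next → Z; now {S:73, H:36, Q:27, T:17}
see next → S; now {H:36, Q:27, T:17}
see next → H; now {Q:27, T:17}
see next → Q; now {T:17}
add K (severity 13) → {T:17, K:13}
see next → T; now {K:13}

[X, V, Z, S, H, Q, T]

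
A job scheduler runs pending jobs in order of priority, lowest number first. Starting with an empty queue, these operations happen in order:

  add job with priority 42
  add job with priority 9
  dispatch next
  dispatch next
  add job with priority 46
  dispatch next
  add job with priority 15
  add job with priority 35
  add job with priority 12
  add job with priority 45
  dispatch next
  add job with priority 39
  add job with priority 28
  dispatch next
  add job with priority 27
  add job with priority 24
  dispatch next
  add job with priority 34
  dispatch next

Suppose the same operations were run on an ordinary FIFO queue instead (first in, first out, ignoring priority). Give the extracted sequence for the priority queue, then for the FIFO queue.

insert 42 → {42}
insert 9 → {9, 42}
dispatch next → 9; now {42}
dispatch next → 42; now {}
insert 46 → {46}
dispatch next → 46; now {}
insert 15 → {15}
insert 35 → {15, 35}
insert 12 → {12, 15, 35}
insert 45 → {12, 15, 35, 45}
dispatch next → 12; now {15, 35, 45}
insert 39 → {15, 35, 39, 45}
insert 28 → {15, 28, 35, 39, 45}
dispatch next → 15; now {28, 35, 39, 45}
insert 27 → {27, 28, 35, 39, 45}
insert 24 → {24, 27, 28, 35, 39, 45}
dispatch next → 24; now {27, 28, 35, 39, 45}
insert 34 → {27, 28, 34, 35, 39, 45}
dispatch next → 27; now {28, 34, 35, 39, 45}

priority queue: 9, 42, 46, 12, 15, 24, 27; FIFO queue: 42, 9, 46, 15, 35, 12, 45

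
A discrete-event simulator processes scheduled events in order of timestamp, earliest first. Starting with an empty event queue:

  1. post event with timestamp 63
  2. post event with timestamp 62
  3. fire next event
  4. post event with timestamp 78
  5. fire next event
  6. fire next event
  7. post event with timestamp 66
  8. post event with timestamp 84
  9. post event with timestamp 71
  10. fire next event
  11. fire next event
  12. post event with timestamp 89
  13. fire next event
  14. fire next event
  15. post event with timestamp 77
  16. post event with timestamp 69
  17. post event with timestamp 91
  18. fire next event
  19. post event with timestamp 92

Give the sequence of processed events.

insert 63 → {63}
insert 62 → {62, 63}
fire next event → 62; now {63}
insert 78 → {63, 78}
fire next event → 63; now {78}
fire next event → 78; now {}
insert 66 → {66}
insert 84 → {66, 84}
insert 71 → {66, 71, 84}
fire next event → 66; now {71, 84}
fire next event → 71; now {84}
insert 89 → {84, 89}
fire next event → 84; now {89}
fire next event → 89; now {}
insert 77 → {77}
insert 69 → {69, 77}
insert 91 → {69, 77, 91}
fire next event → 69; now {77, 91}
insert 92 → {77, 91, 92}

[62, 63, 78, 66, 71, 84, 89, 69]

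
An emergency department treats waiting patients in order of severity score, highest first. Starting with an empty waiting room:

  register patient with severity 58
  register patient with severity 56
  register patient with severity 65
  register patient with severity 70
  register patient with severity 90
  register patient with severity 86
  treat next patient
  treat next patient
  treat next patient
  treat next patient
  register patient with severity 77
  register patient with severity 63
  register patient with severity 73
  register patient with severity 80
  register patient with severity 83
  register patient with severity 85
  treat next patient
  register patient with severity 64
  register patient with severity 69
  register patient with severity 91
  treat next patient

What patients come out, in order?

[90, 86, 70, 65, 85, 91]

insert 58 → {58}
insert 56 → {58, 56}
insert 65 → {65, 58, 56}
insert 70 → {70, 65, 58, 56}
insert 90 → {90, 70, 65, 58, 56}
insert 86 → {90, 86, 70, 65, 58, 56}
treat next patient → 90; now {86, 70, 65, 58, 56}
treat next patient → 86; now {70, 65, 58, 56}
treat next patient → 70; now {65, 58, 56}
treat next patient → 65; now {58, 56}
insert 77 → {77, 58, 56}
insert 63 → {77, 63, 58, 56}
insert 73 → {77, 73, 63, 58, 56}
insert 80 → {80, 77, 73, 63, 58, 56}
insert 83 → {83, 80, 77, 73, 63, 58, 56}
insert 85 → {85, 83, 80, 77, 73, 63, 58, 56}
treat next patient → 85; now {83, 80, 77, 73, 63, 58, 56}
insert 64 → {83, 80, 77, 73, 64, 63, 58, 56}
insert 69 → {83, 80, 77, 73, 69, 64, 63, 58, 56}
insert 91 → {91, 83, 80, 77, 73, 69, 64, 63, 58, 56}
treat next patient → 91; now {83, 80, 77, 73, 69, 64, 63, 58, 56}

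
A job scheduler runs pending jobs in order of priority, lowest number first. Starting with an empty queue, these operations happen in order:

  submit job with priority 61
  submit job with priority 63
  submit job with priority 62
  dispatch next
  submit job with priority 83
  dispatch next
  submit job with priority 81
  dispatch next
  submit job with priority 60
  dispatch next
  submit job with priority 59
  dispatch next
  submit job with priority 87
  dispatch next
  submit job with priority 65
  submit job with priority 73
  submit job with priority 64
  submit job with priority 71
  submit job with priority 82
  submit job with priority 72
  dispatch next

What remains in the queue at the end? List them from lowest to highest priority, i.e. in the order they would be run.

65, 71, 72, 73, 82, 83, 87

insert 61 → {61}
insert 63 → {61, 63}
insert 62 → {61, 62, 63}
dispatch next → 61; now {62, 63}
insert 83 → {62, 63, 83}
dispatch next → 62; now {63, 83}
insert 81 → {63, 81, 83}
dispatch next → 63; now {81, 83}
insert 60 → {60, 81, 83}
dispatch next → 60; now {81, 83}
insert 59 → {59, 81, 83}
dispatch next → 59; now {81, 83}
insert 87 → {81, 83, 87}
dispatch next → 81; now {83, 87}
insert 65 → {65, 83, 87}
insert 73 → {65, 73, 83, 87}
insert 64 → {64, 65, 73, 83, 87}
insert 71 → {64, 65, 71, 73, 83, 87}
insert 82 → {64, 65, 71, 73, 82, 83, 87}
insert 72 → {64, 65, 71, 72, 73, 82, 83, 87}
dispatch next → 64; now {65, 71, 72, 73, 82, 83, 87}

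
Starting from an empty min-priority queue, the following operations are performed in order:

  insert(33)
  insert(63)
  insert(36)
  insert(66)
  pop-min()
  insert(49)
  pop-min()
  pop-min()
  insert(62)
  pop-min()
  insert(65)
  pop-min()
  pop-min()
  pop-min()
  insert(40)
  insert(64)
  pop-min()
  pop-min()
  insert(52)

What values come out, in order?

insert 33 → {33}
insert 63 → {33, 63}
insert 36 → {33, 36, 63}
insert 66 → {33, 36, 63, 66}
pop-min → 33; now {36, 63, 66}
insert 49 → {36, 49, 63, 66}
pop-min → 36; now {49, 63, 66}
pop-min → 49; now {63, 66}
insert 62 → {62, 63, 66}
pop-min → 62; now {63, 66}
insert 65 → {63, 65, 66}
pop-min → 63; now {65, 66}
pop-min → 65; now {66}
pop-min → 66; now {}
insert 40 → {40}
insert 64 → {40, 64}
pop-min → 40; now {64}
pop-min → 64; now {}
insert 52 → {52}

[33, 36, 49, 62, 63, 65, 66, 40, 64]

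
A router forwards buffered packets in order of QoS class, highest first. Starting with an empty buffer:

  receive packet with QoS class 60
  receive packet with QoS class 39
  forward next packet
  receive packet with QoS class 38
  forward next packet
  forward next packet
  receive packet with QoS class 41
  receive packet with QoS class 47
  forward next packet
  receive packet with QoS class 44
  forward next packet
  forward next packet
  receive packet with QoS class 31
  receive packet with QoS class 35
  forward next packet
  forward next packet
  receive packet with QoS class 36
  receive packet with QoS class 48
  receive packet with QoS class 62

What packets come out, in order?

insert 60 → {60}
insert 39 → {60, 39}
forward next packet → 60; now {39}
insert 38 → {39, 38}
forward next packet → 39; now {38}
forward next packet → 38; now {}
insert 41 → {41}
insert 47 → {47, 41}
forward next packet → 47; now {41}
insert 44 → {44, 41}
forward next packet → 44; now {41}
forward next packet → 41; now {}
insert 31 → {31}
insert 35 → {35, 31}
forward next packet → 35; now {31}
forward next packet → 31; now {}
insert 36 → {36}
insert 48 → {48, 36}
insert 62 → {62, 48, 36}

60 → 39 → 38 → 47 → 44 → 41 → 35 → 31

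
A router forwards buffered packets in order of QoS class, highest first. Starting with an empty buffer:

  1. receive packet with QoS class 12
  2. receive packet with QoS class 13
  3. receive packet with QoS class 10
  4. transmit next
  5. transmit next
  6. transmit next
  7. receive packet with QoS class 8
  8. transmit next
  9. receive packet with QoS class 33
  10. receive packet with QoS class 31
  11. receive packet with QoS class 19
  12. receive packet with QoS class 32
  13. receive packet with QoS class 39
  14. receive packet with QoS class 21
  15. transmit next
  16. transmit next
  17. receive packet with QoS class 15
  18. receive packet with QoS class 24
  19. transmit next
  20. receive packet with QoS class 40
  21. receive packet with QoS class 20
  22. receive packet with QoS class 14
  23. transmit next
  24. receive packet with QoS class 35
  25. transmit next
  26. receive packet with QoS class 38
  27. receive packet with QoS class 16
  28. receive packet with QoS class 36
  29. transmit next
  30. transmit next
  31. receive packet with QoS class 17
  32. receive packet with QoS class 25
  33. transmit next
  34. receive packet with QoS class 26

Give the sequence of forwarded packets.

13 → 12 → 10 → 8 → 39 → 33 → 32 → 40 → 35 → 38 → 36 → 31

insert 12 → {12}
insert 13 → {13, 12}
insert 10 → {13, 12, 10}
transmit next → 13; now {12, 10}
transmit next → 12; now {10}
transmit next → 10; now {}
insert 8 → {8}
transmit next → 8; now {}
insert 33 → {33}
insert 31 → {33, 31}
insert 19 → {33, 31, 19}
insert 32 → {33, 32, 31, 19}
insert 39 → {39, 33, 32, 31, 19}
insert 21 → {39, 33, 32, 31, 21, 19}
transmit next → 39; now {33, 32, 31, 21, 19}
transmit next → 33; now {32, 31, 21, 19}
insert 15 → {32, 31, 21, 19, 15}
insert 24 → {32, 31, 24, 21, 19, 15}
transmit next → 32; now {31, 24, 21, 19, 15}
insert 40 → {40, 31, 24, 21, 19, 15}
insert 20 → {40, 31, 24, 21, 20, 19, 15}
insert 14 → {40, 31, 24, 21, 20, 19, 15, 14}
transmit next → 40; now {31, 24, 21, 20, 19, 15, 14}
insert 35 → {35, 31, 24, 21, 20, 19, 15, 14}
transmit next → 35; now {31, 24, 21, 20, 19, 15, 14}
insert 38 → {38, 31, 24, 21, 20, 19, 15, 14}
insert 16 → {38, 31, 24, 21, 20, 19, 16, 15, 14}
insert 36 → {38, 36, 31, 24, 21, 20, 19, 16, 15, 14}
transmit next → 38; now {36, 31, 24, 21, 20, 19, 16, 15, 14}
transmit next → 36; now {31, 24, 21, 20, 19, 16, 15, 14}
insert 17 → {31, 24, 21, 20, 19, 17, 16, 15, 14}
insert 25 → {31, 25, 24, 21, 20, 19, 17, 16, 15, 14}
transmit next → 31; now {25, 24, 21, 20, 19, 17, 16, 15, 14}
insert 26 → {26, 25, 24, 21, 20, 19, 17, 16, 15, 14}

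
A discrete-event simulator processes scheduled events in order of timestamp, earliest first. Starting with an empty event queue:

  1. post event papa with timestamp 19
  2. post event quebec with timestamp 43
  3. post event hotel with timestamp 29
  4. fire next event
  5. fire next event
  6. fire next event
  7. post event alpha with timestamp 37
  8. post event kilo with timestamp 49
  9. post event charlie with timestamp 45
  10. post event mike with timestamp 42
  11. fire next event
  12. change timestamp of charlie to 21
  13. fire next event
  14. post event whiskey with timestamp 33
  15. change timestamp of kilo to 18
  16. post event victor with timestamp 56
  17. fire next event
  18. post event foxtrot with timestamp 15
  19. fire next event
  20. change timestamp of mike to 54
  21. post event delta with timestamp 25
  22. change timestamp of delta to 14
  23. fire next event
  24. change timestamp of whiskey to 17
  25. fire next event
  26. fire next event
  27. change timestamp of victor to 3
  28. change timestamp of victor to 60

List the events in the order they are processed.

add papa (timestamp 19) → {papa:19}
add quebec (timestamp 43) → {papa:19, quebec:43}
add hotel (timestamp 29) → {papa:19, hotel:29, quebec:43}
fire next event → papa; now {hotel:29, quebec:43}
fire next event → hotel; now {quebec:43}
fire next event → quebec; now {}
add alpha (timestamp 37) → {alpha:37}
add kilo (timestamp 49) → {alpha:37, kilo:49}
add charlie (timestamp 45) → {alpha:37, charlie:45, kilo:49}
add mike (timestamp 42) → {alpha:37, mike:42, charlie:45, kilo:49}
fire next event → alpha; now {mike:42, charlie:45, kilo:49}
update charlie to timestamp 21 → {charlie:21, mike:42, kilo:49}
fire next event → charlie; now {mike:42, kilo:49}
add whiskey (timestamp 33) → {whiskey:33, mike:42, kilo:49}
update kilo to timestamp 18 → {kilo:18, whiskey:33, mike:42}
add victor (timestamp 56) → {kilo:18, whiskey:33, mike:42, victor:56}
fire next event → kilo; now {whiskey:33, mike:42, victor:56}
add foxtrot (timestamp 15) → {foxtrot:15, whiskey:33, mike:42, victor:56}
fire next event → foxtrot; now {whiskey:33, mike:42, victor:56}
update mike to timestamp 54 → {whiskey:33, mike:54, victor:56}
add delta (timestamp 25) → {delta:25, whiskey:33, mike:54, victor:56}
update delta to timestamp 14 → {delta:14, whiskey:33, mike:54, victor:56}
fire next event → delta; now {whiskey:33, mike:54, victor:56}
update whiskey to timestamp 17 → {whiskey:17, mike:54, victor:56}
fire next event → whiskey; now {mike:54, victor:56}
fire next event → mike; now {victor:56}
update victor to timestamp 3 → {victor:3}
update victor to timestamp 60 → {victor:60}

papa, hotel, quebec, alpha, charlie, kilo, foxtrot, delta, whiskey, mike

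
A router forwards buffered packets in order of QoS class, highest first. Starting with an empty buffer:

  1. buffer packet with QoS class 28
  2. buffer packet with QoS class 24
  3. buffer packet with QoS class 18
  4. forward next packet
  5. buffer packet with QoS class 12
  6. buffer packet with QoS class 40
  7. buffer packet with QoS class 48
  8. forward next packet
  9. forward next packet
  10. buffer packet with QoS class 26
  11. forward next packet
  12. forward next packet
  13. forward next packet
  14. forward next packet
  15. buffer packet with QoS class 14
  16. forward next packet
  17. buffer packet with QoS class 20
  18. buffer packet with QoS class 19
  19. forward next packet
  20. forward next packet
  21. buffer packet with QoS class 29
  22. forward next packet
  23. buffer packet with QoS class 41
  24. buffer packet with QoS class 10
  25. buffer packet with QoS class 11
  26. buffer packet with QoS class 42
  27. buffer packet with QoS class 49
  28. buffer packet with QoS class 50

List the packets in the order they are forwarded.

insert 28 → {28}
insert 24 → {28, 24}
insert 18 → {28, 24, 18}
forward next packet → 28; now {24, 18}
insert 12 → {24, 18, 12}
insert 40 → {40, 24, 18, 12}
insert 48 → {48, 40, 24, 18, 12}
forward next packet → 48; now {40, 24, 18, 12}
forward next packet → 40; now {24, 18, 12}
insert 26 → {26, 24, 18, 12}
forward next packet → 26; now {24, 18, 12}
forward next packet → 24; now {18, 12}
forward next packet → 18; now {12}
forward next packet → 12; now {}
insert 14 → {14}
forward next packet → 14; now {}
insert 20 → {20}
insert 19 → {20, 19}
forward next packet → 20; now {19}
forward next packet → 19; now {}
insert 29 → {29}
forward next packet → 29; now {}
insert 41 → {41}
insert 10 → {41, 10}
insert 11 → {41, 11, 10}
insert 42 → {42, 41, 11, 10}
insert 49 → {49, 42, 41, 11, 10}
insert 50 → {50, 49, 42, 41, 11, 10}

[28, 48, 40, 26, 24, 18, 12, 14, 20, 19, 29]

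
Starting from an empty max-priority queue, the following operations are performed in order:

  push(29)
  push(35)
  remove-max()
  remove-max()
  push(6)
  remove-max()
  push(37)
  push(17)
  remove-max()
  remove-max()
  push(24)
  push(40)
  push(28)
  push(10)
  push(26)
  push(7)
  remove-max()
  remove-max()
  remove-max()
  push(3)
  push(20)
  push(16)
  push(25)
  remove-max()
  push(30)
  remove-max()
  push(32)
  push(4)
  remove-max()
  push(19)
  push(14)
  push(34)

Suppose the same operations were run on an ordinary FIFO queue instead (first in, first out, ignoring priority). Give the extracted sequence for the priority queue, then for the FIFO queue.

priority queue: 35, 29, 6, 37, 17, 40, 28, 26, 25, 30, 32; FIFO queue: 29, 35, 6, 37, 17, 24, 40, 28, 10, 26, 7

insert 29 → {29}
insert 35 → {35, 29}
remove-max → 35; now {29}
remove-max → 29; now {}
insert 6 → {6}
remove-max → 6; now {}
insert 37 → {37}
insert 17 → {37, 17}
remove-max → 37; now {17}
remove-max → 17; now {}
insert 24 → {24}
insert 40 → {40, 24}
insert 28 → {40, 28, 24}
insert 10 → {40, 28, 24, 10}
insert 26 → {40, 28, 26, 24, 10}
insert 7 → {40, 28, 26, 24, 10, 7}
remove-max → 40; now {28, 26, 24, 10, 7}
remove-max → 28; now {26, 24, 10, 7}
remove-max → 26; now {24, 10, 7}
insert 3 → {24, 10, 7, 3}
insert 20 → {24, 20, 10, 7, 3}
insert 16 → {24, 20, 16, 10, 7, 3}
insert 25 → {25, 24, 20, 16, 10, 7, 3}
remove-max → 25; now {24, 20, 16, 10, 7, 3}
insert 30 → {30, 24, 20, 16, 10, 7, 3}
remove-max → 30; now {24, 20, 16, 10, 7, 3}
insert 32 → {32, 24, 20, 16, 10, 7, 3}
insert 4 → {32, 24, 20, 16, 10, 7, 4, 3}
remove-max → 32; now {24, 20, 16, 10, 7, 4, 3}
insert 19 → {24, 20, 19, 16, 10, 7, 4, 3}
insert 14 → {24, 20, 19, 16, 14, 10, 7, 4, 3}
insert 34 → {34, 24, 20, 19, 16, 14, 10, 7, 4, 3}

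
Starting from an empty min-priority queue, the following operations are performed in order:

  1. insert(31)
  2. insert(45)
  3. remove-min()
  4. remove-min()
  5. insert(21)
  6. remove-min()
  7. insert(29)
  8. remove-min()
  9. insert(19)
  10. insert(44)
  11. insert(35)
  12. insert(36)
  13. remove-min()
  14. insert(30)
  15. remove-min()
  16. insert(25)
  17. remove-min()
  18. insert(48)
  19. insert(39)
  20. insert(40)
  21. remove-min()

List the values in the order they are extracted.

insert 31 → {31}
insert 45 → {31, 45}
remove-min → 31; now {45}
remove-min → 45; now {}
insert 21 → {21}
remove-min → 21; now {}
insert 29 → {29}
remove-min → 29; now {}
insert 19 → {19}
insert 44 → {19, 44}
insert 35 → {19, 35, 44}
insert 36 → {19, 35, 36, 44}
remove-min → 19; now {35, 36, 44}
insert 30 → {30, 35, 36, 44}
remove-min → 30; now {35, 36, 44}
insert 25 → {25, 35, 36, 44}
remove-min → 25; now {35, 36, 44}
insert 48 → {35, 36, 44, 48}
insert 39 → {35, 36, 39, 44, 48}
insert 40 → {35, 36, 39, 40, 44, 48}
remove-min → 35; now {36, 39, 40, 44, 48}

31 → 45 → 21 → 29 → 19 → 30 → 25 → 35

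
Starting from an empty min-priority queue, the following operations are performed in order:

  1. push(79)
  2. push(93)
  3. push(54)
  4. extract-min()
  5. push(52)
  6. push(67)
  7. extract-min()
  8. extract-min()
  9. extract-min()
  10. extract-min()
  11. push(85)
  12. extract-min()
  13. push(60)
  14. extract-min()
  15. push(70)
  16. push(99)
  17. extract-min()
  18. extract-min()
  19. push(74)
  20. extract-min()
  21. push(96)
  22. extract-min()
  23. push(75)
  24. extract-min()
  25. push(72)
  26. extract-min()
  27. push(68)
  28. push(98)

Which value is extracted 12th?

75

insert 79 → {79}
insert 93 → {79, 93}
insert 54 → {54, 79, 93}
extract-min → 54; now {79, 93}
insert 52 → {52, 79, 93}
insert 67 → {52, 67, 79, 93}
extract-min → 52; now {67, 79, 93}
extract-min → 67; now {79, 93}
extract-min → 79; now {93}
extract-min → 93; now {}
insert 85 → {85}
extract-min → 85; now {}
insert 60 → {60}
extract-min → 60; now {}
insert 70 → {70}
insert 99 → {70, 99}
extract-min → 70; now {99}
extract-min → 99; now {}
insert 74 → {74}
extract-min → 74; now {}
insert 96 → {96}
extract-min → 96; now {}
insert 75 → {75}
extract-min → 75; now {}
insert 72 → {72}
extract-min → 72; now {}
insert 68 → {68}
insert 98 → {68, 98}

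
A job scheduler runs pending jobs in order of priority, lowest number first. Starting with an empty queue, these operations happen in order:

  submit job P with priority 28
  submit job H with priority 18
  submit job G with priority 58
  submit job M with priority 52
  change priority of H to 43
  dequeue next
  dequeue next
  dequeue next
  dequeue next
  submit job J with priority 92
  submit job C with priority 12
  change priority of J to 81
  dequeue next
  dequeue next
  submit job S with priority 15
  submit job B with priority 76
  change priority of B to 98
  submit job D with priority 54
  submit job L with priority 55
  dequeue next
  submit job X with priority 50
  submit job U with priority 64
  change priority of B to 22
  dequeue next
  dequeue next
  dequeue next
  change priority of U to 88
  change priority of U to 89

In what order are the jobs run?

add P (priority 28) → {P:28}
add H (priority 18) → {H:18, P:28}
add G (priority 58) → {H:18, P:28, G:58}
add M (priority 52) → {H:18, P:28, M:52, G:58}
update H to priority 43 → {P:28, H:43, M:52, G:58}
dequeue next → P; now {H:43, M:52, G:58}
dequeue next → H; now {M:52, G:58}
dequeue next → M; now {G:58}
dequeue next → G; now {}
add J (priority 92) → {J:92}
add C (priority 12) → {C:12, J:92}
update J to priority 81 → {C:12, J:81}
dequeue next → C; now {J:81}
dequeue next → J; now {}
add S (priority 15) → {S:15}
add B (priority 76) → {S:15, B:76}
update B to priority 98 → {S:15, B:98}
add D (priority 54) → {S:15, D:54, B:98}
add L (priority 55) → {S:15, D:54, L:55, B:98}
dequeue next → S; now {D:54, L:55, B:98}
add X (priority 50) → {X:50, D:54, L:55, B:98}
add U (priority 64) → {X:50, D:54, L:55, U:64, B:98}
update B to priority 22 → {B:22, X:50, D:54, L:55, U:64}
dequeue next → B; now {X:50, D:54, L:55, U:64}
dequeue next → X; now {D:54, L:55, U:64}
dequeue next → D; now {L:55, U:64}
update U to priority 88 → {L:55, U:88}
update U to priority 89 → {L:55, U:89}

[P, H, M, G, C, J, S, B, X, D]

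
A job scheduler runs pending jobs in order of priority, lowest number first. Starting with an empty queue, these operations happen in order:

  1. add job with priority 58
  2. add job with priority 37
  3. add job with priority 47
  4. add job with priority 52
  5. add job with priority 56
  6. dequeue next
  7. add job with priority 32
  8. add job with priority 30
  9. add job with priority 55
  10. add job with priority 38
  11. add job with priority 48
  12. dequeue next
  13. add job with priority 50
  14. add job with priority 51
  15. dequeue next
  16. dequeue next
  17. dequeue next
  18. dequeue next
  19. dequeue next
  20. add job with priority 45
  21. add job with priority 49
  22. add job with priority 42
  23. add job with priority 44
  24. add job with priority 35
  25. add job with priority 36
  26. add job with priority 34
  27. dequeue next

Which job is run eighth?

insert 58 → {58}
insert 37 → {37, 58}
insert 47 → {37, 47, 58}
insert 52 → {37, 47, 52, 58}
insert 56 → {37, 47, 52, 56, 58}
dequeue next → 37; now {47, 52, 56, 58}
insert 32 → {32, 47, 52, 56, 58}
insert 30 → {30, 32, 47, 52, 56, 58}
insert 55 → {30, 32, 47, 52, 55, 56, 58}
insert 38 → {30, 32, 38, 47, 52, 55, 56, 58}
insert 48 → {30, 32, 38, 47, 48, 52, 55, 56, 58}
dequeue next → 30; now {32, 38, 47, 48, 52, 55, 56, 58}
insert 50 → {32, 38, 47, 48, 50, 52, 55, 56, 58}
insert 51 → {32, 38, 47, 48, 50, 51, 52, 55, 56, 58}
dequeue next → 32; now {38, 47, 48, 50, 51, 52, 55, 56, 58}
dequeue next → 38; now {47, 48, 50, 51, 52, 55, 56, 58}
dequeue next → 47; now {48, 50, 51, 52, 55, 56, 58}
dequeue next → 48; now {50, 51, 52, 55, 56, 58}
dequeue next → 50; now {51, 52, 55, 56, 58}
insert 45 → {45, 51, 52, 55, 56, 58}
insert 49 → {45, 49, 51, 52, 55, 56, 58}
insert 42 → {42, 45, 49, 51, 52, 55, 56, 58}
insert 44 → {42, 44, 45, 49, 51, 52, 55, 56, 58}
insert 35 → {35, 42, 44, 45, 49, 51, 52, 55, 56, 58}
insert 36 → {35, 36, 42, 44, 45, 49, 51, 52, 55, 56, 58}
insert 34 → {34, 35, 36, 42, 44, 45, 49, 51, 52, 55, 56, 58}
dequeue next → 34; now {35, 36, 42, 44, 45, 49, 51, 52, 55, 56, 58}

34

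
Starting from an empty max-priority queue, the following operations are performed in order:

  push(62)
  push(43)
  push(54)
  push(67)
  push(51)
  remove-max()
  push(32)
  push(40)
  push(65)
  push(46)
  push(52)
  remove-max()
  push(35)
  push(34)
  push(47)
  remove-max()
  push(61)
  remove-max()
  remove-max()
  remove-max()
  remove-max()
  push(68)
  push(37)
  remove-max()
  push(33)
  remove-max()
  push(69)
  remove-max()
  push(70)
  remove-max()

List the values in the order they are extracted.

insert 62 → {62}
insert 43 → {62, 43}
insert 54 → {62, 54, 43}
insert 67 → {67, 62, 54, 43}
insert 51 → {67, 62, 54, 51, 43}
remove-max → 67; now {62, 54, 51, 43}
insert 32 → {62, 54, 51, 43, 32}
insert 40 → {62, 54, 51, 43, 40, 32}
insert 65 → {65, 62, 54, 51, 43, 40, 32}
insert 46 → {65, 62, 54, 51, 46, 43, 40, 32}
insert 52 → {65, 62, 54, 52, 51, 46, 43, 40, 32}
remove-max → 65; now {62, 54, 52, 51, 46, 43, 40, 32}
insert 35 → {62, 54, 52, 51, 46, 43, 40, 35, 32}
insert 34 → {62, 54, 52, 51, 46, 43, 40, 35, 34, 32}
insert 47 → {62, 54, 52, 51, 47, 46, 43, 40, 35, 34, 32}
remove-max → 62; now {54, 52, 51, 47, 46, 43, 40, 35, 34, 32}
insert 61 → {61, 54, 52, 51, 47, 46, 43, 40, 35, 34, 32}
remove-max → 61; now {54, 52, 51, 47, 46, 43, 40, 35, 34, 32}
remove-max → 54; now {52, 51, 47, 46, 43, 40, 35, 34, 32}
remove-max → 52; now {51, 47, 46, 43, 40, 35, 34, 32}
remove-max → 51; now {47, 46, 43, 40, 35, 34, 32}
insert 68 → {68, 47, 46, 43, 40, 35, 34, 32}
insert 37 → {68, 47, 46, 43, 40, 37, 35, 34, 32}
remove-max → 68; now {47, 46, 43, 40, 37, 35, 34, 32}
insert 33 → {47, 46, 43, 40, 37, 35, 34, 33, 32}
remove-max → 47; now {46, 43, 40, 37, 35, 34, 33, 32}
insert 69 → {69, 46, 43, 40, 37, 35, 34, 33, 32}
remove-max → 69; now {46, 43, 40, 37, 35, 34, 33, 32}
insert 70 → {70, 46, 43, 40, 37, 35, 34, 33, 32}
remove-max → 70; now {46, 43, 40, 37, 35, 34, 33, 32}

[67, 65, 62, 61, 54, 52, 51, 68, 47, 69, 70]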